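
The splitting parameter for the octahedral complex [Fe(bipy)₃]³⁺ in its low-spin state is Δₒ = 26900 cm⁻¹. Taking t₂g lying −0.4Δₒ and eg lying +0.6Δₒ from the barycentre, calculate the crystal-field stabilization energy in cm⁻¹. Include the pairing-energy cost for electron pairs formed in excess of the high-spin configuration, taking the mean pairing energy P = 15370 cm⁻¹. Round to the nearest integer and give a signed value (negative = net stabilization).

-23060

bipy is neutral, so the +3 overall charge sits on Fe: oxidation state +3.
Fe sits in group 8; removing 3 electrons leaves Fe³⁺ with 8 − 3 = 5 d electrons.
Electron filling gives t₂g⁵ eg⁰.
CFSE(orbital) = 5×(-0.4Δₒ) + 0×(0.6Δₒ) = -2.0Δₒ; with Δₒ = 26900 cm⁻¹ that is -53800 cm⁻¹.
Pairing penalty: 2 pairs vs 0 in the high-spin reference → 2 extra × P = 30740 cm⁻¹.
Overall CFSE = -53800 + 30740 = -23060 cm⁻¹.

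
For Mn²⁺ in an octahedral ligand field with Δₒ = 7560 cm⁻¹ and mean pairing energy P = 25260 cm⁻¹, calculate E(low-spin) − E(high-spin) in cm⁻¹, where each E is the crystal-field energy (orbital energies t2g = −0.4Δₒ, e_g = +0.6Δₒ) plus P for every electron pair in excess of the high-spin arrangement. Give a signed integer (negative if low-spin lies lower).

Group 7 minus oxidation state +2 gives a d⁵ configuration for Mn²⁺.
High-spin: t2g^3 e_g^2, CFSE = 0.0Δₒ = 0 cm⁻¹.
Low-spin: t2g^5 e_g^0, orbital CFSE = -2.0Δₒ = -15120 cm⁻¹; plus 2 excess pairs × P = +50520 cm⁻¹; total 35400 cm⁻¹.
The difference is 35400 − (0) = 35400 cm⁻¹, so high-spin lies lower.

35400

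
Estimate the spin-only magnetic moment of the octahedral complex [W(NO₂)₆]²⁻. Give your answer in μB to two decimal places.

Each NO₂⁻ contributes -1; 6 × (-1) = -6. With overall charge -2, W is in the +4 oxidation state.
Group 6 minus oxidation state +4 gives a d² configuration for W⁴⁺.
Configuration: t₂g² eg⁰ → 2 unpaired electrons.
μ(spin-only) = √[2(2+2)] = √8 ≈ 2.83 μB.

2.83 μB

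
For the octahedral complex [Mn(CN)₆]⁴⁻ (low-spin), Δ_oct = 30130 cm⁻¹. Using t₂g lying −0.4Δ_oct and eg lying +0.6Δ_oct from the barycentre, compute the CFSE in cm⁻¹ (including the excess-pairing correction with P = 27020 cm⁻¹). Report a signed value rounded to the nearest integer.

Each CN⁻ contributes -1; 6 × (-1) = -6. With overall charge -4, Mn is in the +2 oxidation state.
Mn²⁺: group 7, so d-count = 7 − 2 = 5.
Electron filling gives t₂g⁵ eg⁰.
Orbital CFSE = 5(-0.4) + 0(0.6) = -2.0Δ_oct = -2.0 × 30130 = -60260 cm⁻¹.
High-spin d⁵ would be t₂g³ eg² with 0 pairs; low-spin has 2, so 2 excess pairs cost +2P = +54040 cm⁻¹.
Combining: -60260 + 54040 = -6220 cm⁻¹.

-6220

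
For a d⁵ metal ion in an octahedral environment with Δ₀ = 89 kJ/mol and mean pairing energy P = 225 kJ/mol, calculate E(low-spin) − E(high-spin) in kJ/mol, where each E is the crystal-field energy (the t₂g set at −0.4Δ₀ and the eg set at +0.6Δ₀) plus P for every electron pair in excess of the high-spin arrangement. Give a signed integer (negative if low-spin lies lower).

High-spin d⁵ fills as t₂g³ eg² with CFSE 3(−0.4) + 2(+0.6) = 0.0Δ₀ = 0 kJ/mol.
Low-spin: t₂g⁵ eg⁰, orbital CFSE = -2.0Δ₀ = -178 kJ/mol; plus 2 excess pairs × P = +450 kJ/mol; total 272 kJ/mol.
Thus E(LS) − E(HS) = 272 kJ/mol.

272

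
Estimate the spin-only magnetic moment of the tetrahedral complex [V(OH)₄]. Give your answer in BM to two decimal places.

Each OH⁻ contributes -1; 4 × (-1) = -4. With overall charge +0, V is in the +4 oxidation state.
V is in group 5, so V⁴⁺ is d¹ (5 − 4 = 1).
Tetrahedral fields are weak (Δₜ ≈ 4/9 Δₒ), so electrons fill high-spin.
Configuration: e¹ t₂⁰ → 1 unpaired electron.
μ(spin-only) = √[1(1+2)] = √3 ≈ 1.73 BM.

1.73 BM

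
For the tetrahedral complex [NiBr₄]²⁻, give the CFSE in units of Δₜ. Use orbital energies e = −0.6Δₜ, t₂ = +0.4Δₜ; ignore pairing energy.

Each Br⁻ contributes -1; 4 × (-1) = -4. With overall charge -2, Ni is in the +2 oxidation state.
Group 10 minus oxidation state +2 gives a d⁸ configuration for Ni²⁺.
Tetrahedral fields are weak (Δₜ ≈ 4/9 Δₒ), so electrons fill high-spin.
Configuration: e⁴ t₂⁴.
CFSE = 4(-0.6Δₜ) + 4(0.4Δₜ) = -2.4Δₜ + 1.6Δₜ = -0.8Δₜ.

-0.8 Δₜ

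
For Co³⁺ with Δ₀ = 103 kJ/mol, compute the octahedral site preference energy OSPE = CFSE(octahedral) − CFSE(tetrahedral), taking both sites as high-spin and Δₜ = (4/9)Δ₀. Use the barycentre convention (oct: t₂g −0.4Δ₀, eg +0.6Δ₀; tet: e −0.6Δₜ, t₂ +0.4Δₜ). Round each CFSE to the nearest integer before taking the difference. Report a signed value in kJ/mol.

Co is in group 9, so Co³⁺ is d⁶ (9 − 3 = 6).
Octahedral high-spin t₂g⁴ eg²: CFSE = -0.4 × 103 = -41 kJ/mol.
Tetrahedral: e³ t₂³, CFSE = 3(−0.6) + 3(+0.4) = -0.6Δₜ = -0.6 × (4/9) × 103 = -27 kJ/mol.
OSPE = -41 − (-27) = -14 kJ/mol.

-14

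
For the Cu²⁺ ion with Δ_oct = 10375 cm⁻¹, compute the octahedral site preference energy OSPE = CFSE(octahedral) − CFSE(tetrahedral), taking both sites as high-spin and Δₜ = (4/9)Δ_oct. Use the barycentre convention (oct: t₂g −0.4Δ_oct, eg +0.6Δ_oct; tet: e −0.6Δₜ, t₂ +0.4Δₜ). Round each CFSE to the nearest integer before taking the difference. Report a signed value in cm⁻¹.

-4381

Cu sits in group 11; removing 2 electrons leaves Cu²⁺ with 11 − 2 = 9 d electrons.
Octahedral (high-spin): t₂g⁶ eg³, CFSE = 6(−0.4) + 3(+0.6) = -0.6Δ_oct = -0.6 × 10375 = -6225 cm⁻¹.
Tetrahedral: e⁴ t₂⁵, CFSE = 4(−0.6) + 5(+0.4) = -0.4Δₜ = -0.4 × (4/9) × 10375 = -1844 cm⁻¹.
Subtracting, OSPE = -6225 − (-1844) = -4381 cm⁻¹.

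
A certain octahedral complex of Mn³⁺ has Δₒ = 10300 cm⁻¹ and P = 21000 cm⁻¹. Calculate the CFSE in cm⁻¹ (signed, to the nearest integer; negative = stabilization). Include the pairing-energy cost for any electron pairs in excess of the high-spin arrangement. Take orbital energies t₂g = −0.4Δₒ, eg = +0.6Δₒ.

-6180

Mn³⁺: group 7, so d-count = 7 − 3 = 4.
Δₒ < P, so pairing is avoided: the ground state is high-spin.
That gives t₂g³ eg¹.
Orbital CFSE = -0.6Δₒ = -0.6 × 10300 = -6180 cm⁻¹.
High-spin has no excess pairs, so no pairing correction applies.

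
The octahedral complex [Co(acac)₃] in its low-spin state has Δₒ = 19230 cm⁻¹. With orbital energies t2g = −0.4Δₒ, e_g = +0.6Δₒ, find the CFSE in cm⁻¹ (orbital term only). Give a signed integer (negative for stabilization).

-46152

Each acac⁻ contributes -1; 3 × (-1) = -3. With overall charge +0, Co is in the +3 oxidation state.
Group 9 minus oxidation state +3 gives a d⁶ configuration for Co³⁺.
The d⁶ electrons fill as t2g^6 e_g^0.
The orbital stabilization is -2.4Δₒ = -2.4 × 19230 = -46152 cm⁻¹.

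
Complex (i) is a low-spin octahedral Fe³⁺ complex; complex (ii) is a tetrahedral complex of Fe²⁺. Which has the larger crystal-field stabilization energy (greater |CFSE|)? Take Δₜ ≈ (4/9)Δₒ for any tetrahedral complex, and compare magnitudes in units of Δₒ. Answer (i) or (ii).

(i): Fe³⁺: group 8, so d-count = 8 − 3 = 5; t2g^5 e_g^0, CFSE = -2.0Δₒ.
(ii): Fe sits in group 8; removing 2 electrons leaves Fe²⁺ with 8 − 2 = 6 d electrons; With tetrahedral geometry the complex is necessarily high-spin; e³ t₂³, CFSE = -0.6Δₜ ≈ -0.27Δₒ.
So (i) has the larger |CFSE|.

(i)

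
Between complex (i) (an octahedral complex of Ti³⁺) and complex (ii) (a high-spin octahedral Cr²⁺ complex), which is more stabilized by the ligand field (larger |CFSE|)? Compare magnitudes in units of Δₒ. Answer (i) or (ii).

(i): Ti is in group 4, so Ti³⁺ is d¹ (4 − 3 = 1); For octahedral d¹ the high- and low-spin configurations coincide; t₂g¹ eg⁰, CFSE = -0.4Δₒ.
(ii): Cr²⁺: group 6, so d-count = 6 − 2 = 4; t₂g³ eg¹, CFSE = -0.6Δₒ.
So (ii) has the larger |CFSE|.

(ii)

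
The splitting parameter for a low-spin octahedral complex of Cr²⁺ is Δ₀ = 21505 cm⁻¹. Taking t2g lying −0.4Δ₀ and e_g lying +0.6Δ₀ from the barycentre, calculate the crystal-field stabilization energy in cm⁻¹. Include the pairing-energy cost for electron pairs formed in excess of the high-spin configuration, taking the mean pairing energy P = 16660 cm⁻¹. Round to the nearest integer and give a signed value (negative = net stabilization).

Group 6 minus oxidation state +2 gives a d⁴ configuration for Cr²⁺.
Electron filling gives t2g^4 e_g^0.
The orbital stabilization is -1.6Δ₀ = -1.6 × 21505 = -34408 cm⁻¹.
Pairing penalty: 1 pair vs 0 in the high-spin reference → 1 extra × P = 16660 cm⁻¹.
Combining: -34408 + 16660 = -17748 cm⁻¹.

-17748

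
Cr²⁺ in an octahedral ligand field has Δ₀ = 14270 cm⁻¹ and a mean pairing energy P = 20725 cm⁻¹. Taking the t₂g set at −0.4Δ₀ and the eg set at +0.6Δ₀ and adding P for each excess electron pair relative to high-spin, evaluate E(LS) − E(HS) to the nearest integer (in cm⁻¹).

Cr²⁺: group 6, so d-count = 6 − 2 = 4.
High-spin: t₂g³ eg¹, CFSE = -0.6Δ₀ = -8562 cm⁻¹.
Low-spin t₂g⁴ eg⁰ gives -1.6Δ₀ = -22832 cm⁻¹, but forming 1 extra pair costs 1P = 20725 cm⁻¹, so E(LS) = -22832 + 20725 = -2107 cm⁻¹.
E(LS) − E(HS) = -2107 − (-8562) = 6455 cm⁻¹.

6455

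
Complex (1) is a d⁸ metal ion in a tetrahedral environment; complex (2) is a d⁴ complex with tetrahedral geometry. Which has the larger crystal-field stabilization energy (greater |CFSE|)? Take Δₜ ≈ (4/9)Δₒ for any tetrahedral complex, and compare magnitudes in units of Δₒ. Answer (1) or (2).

(1)

(1): With tetrahedral geometry the complex is necessarily high-spin; e⁴ t₂⁴, CFSE = -0.8Δₜ ≈ -0.36Δₒ.
(2): Tetrahedral splitting is small, so the complex is high-spin; e^2 t2^2, CFSE = -0.4Δₜ ≈ -0.18Δₒ.
So (1) has the larger |CFSE|.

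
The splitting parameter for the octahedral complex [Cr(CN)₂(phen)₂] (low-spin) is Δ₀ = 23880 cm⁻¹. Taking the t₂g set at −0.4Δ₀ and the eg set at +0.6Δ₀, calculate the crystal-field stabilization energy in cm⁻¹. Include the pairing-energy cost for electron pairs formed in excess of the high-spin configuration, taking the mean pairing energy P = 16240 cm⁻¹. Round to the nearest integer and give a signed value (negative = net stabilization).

-21968

Ligand charges: 2×(-1) from CN⁻ and 2×(+0) from phen sum to -2; with overall charge +0, Cr is +2.
Group 6 minus oxidation state +2 gives a d⁴ configuration for Cr²⁺.
The d⁴ electrons fill as t₂g⁴ eg⁰.
The orbital stabilization is -1.6Δ₀ = -1.6 × 23880 = -38208 cm⁻¹.
Pairing penalty: 1 pair vs 0 in the high-spin reference → 1 extra × P = 16240 cm⁻¹.
Combining: -38208 + 16240 = -21968 cm⁻¹.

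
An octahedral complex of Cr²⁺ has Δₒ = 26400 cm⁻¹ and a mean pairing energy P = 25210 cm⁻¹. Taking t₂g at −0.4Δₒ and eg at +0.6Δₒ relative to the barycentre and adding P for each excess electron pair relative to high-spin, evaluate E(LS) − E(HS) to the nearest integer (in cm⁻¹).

Cr sits in group 6; removing 2 electrons leaves Cr²⁺ with 6 − 2 = 4 d electrons.
In the high-spin limit (t₂g³ eg¹) the orbital term is -0.6Δₒ = -15840 cm⁻¹, with no excess pairing.
For low-spin the configuration is t₂g⁴ eg⁰: orbital energy -1.6 × 26400 = -42240 cm⁻¹, and 1 additional pair relative to high-spin adds 25210 cm⁻¹, giving -17030 cm⁻¹.
Thus E(LS) − E(HS) = -1190 cm⁻¹.

-1190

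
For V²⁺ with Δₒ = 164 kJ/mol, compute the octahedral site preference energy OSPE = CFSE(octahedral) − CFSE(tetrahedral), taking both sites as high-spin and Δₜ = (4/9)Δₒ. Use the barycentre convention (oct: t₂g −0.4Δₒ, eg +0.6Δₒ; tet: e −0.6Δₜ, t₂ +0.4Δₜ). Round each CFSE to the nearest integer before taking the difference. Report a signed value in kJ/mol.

V²⁺: group 5, so d-count = 5 − 2 = 3.
In an octahedral site d³ (HS) is t₂g³ eg⁰, giving CFSE(oct) = -1.2Δₒ = -197 kJ/mol.
Tetrahedral: e² t₂¹, CFSE = 2(−0.6) + 1(+0.4) = -0.8Δₜ = -0.8 × (4/9) × 164 = -58 kJ/mol.
Subtracting, OSPE = -197 − (-58) = -139 kJ/mol.

-139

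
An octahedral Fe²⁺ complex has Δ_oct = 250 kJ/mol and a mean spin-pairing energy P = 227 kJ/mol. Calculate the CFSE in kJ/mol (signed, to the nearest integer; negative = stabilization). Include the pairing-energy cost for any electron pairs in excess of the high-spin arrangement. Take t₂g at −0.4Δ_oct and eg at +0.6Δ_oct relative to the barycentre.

-146

Fe²⁺: group 8, so d-count = 8 − 2 = 6.
Here Δ_oct > P (250 > 227), so the low-spin state is favoured.
Configuration: t₂g⁶ eg⁰.
Orbital CFSE = -2.4Δ_oct = -2.4 × 250 = -600 kJ/mol.
Excess pairs vs high-spin: 3 − 1 = 2; pairing cost = +454 kJ/mol.
Net CFSE = -600 + 454 = -146 kJ/mol.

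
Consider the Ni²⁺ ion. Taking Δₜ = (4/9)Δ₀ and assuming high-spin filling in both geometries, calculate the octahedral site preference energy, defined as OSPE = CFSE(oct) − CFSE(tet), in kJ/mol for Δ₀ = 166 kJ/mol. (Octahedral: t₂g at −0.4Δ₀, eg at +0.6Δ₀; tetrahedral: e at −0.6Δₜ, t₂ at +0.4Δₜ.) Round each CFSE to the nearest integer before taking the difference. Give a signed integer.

-140

Ni is in group 10, so Ni²⁺ is d⁸ (10 − 2 = 8).
In an octahedral site d⁸ (HS) is t₂g⁶ eg², giving CFSE(oct) = -1.2Δ₀ = -199 kJ/mol.
Tetrahedral: e⁴ t₂⁴, CFSE = 4(−0.6) + 4(+0.4) = -0.8Δₜ = -0.8 × (4/9) × 166 = -59 kJ/mol.
OSPE = CFSE(oct) − CFSE(tet) = -199 − (-59) = -140 kJ/mol.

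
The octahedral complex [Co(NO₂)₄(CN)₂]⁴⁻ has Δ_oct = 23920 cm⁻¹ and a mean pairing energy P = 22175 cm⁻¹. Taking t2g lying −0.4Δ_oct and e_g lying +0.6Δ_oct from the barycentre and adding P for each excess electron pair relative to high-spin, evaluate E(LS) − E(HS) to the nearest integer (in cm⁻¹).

-1745

Ligand charges: 4×(-1) from NO₂⁻ and 2×(-1) from CN⁻ sum to -6; with overall charge -4, Co is +2.
Co sits in group 9; removing 2 electrons leaves Co²⁺ with 9 − 2 = 7 d electrons.
High-spin: t2g^5 e_g^2, CFSE = -0.8Δ_oct = -19136 cm⁻¹.
For low-spin the configuration is t2g^6 e_g^1: orbital energy -1.8 × 23920 = -43056 cm⁻¹, and 1 additional pair relative to high-spin adds 22175 cm⁻¹, giving -20881 cm⁻¹.
Thus E(LS) − E(HS) = -1745 cm⁻¹.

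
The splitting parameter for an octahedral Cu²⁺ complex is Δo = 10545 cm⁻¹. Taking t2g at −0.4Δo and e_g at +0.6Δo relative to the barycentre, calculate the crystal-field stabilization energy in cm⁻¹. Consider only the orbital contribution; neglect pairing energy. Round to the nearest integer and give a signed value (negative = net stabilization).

-6327

Cu sits in group 11; removing 2 electrons leaves Cu²⁺ with 11 − 2 = 9 d electrons.
For octahedral d⁹ the high- and low-spin configurations coincide.
Configuration: t2g^6 e_g^3.
The orbital stabilization is -0.6Δo = -0.6 × 10545 = -6327 cm⁻¹.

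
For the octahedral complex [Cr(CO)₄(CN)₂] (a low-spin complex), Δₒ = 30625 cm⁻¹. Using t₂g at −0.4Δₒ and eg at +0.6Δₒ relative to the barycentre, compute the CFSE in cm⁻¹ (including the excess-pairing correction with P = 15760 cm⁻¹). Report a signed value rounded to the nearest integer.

-33240

Ligand charges: 4×(+0) from CO and 2×(-1) from CN⁻ sum to -2; with overall charge +0, Cr is +2.
Group 6 minus oxidation state +2 gives a d⁴ configuration for Cr²⁺.
Configuration: t₂g⁴ eg⁰.
CFSE(orbital) = 4×(-0.4Δₒ) + 0×(0.6Δₒ) = -1.6Δₒ; with Δₒ = 30625 cm⁻¹ that is -49000 cm⁻¹.
Relative to high-spin t₂g³ eg¹ (0 paired), the low-spin configuration has 1 additional pair, contributing +1 × 15760 = +15760 cm⁻¹.
Net CFSE = -49000 + 15760 = -33240 cm⁻¹.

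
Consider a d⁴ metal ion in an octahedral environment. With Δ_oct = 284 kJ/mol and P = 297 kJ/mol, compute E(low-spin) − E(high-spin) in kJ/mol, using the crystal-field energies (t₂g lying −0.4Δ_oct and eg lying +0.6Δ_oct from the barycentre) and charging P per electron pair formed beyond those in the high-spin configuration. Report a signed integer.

High-spin: t₂g³ eg¹, CFSE = -0.6Δ_oct = -170 kJ/mol.
Low-spin: t₂g⁴ eg⁰, orbital CFSE = -1.6Δ_oct = -454 kJ/mol; plus 1 excess pair × P = +297 kJ/mol; total -157 kJ/mol.
E(LS) − E(HS) = -157 − (-170) = 13 kJ/mol.

13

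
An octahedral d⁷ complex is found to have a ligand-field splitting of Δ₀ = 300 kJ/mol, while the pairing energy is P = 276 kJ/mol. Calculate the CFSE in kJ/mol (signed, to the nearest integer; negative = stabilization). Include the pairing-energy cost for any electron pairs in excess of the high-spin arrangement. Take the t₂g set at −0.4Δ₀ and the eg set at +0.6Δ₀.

-264

Here Δ₀ > P (300 > 276), so the low-spin state is favoured.
Filling d⁷ accordingly: t₂g⁶ eg¹.
Orbital CFSE = -1.8Δ₀ = -1.8 × 300 = -540 kJ/mol.
Excess pairs vs high-spin: 3 − 2 = 1; pairing cost = +276 kJ/mol.
Net CFSE = -540 + 276 = -264 kJ/mol.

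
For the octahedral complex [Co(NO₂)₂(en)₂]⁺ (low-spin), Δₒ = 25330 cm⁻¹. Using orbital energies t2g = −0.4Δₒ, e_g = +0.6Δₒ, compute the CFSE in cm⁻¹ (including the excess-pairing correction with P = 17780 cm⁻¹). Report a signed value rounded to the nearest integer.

-25232

Ligand charges: 2×(-1) from NO₂⁻ and 2×(+0) from en sum to -2; with overall charge +1, Co is +3.
Group 9 minus oxidation state +3 gives a d⁶ configuration for Co³⁺.
Electron filling gives t2g^6 e_g^0.
Orbital CFSE = 6(-0.4) + 0(0.6) = -2.4Δₒ = -2.4 × 25330 = -60792 cm⁻¹.
High-spin d⁶ would be t2g^4 e_g^2 with 1 pair; low-spin has 3, so 2 excess pairs cost +2P = +35560 cm⁻¹.
Combining: -60792 + 35560 = -25232 cm⁻¹.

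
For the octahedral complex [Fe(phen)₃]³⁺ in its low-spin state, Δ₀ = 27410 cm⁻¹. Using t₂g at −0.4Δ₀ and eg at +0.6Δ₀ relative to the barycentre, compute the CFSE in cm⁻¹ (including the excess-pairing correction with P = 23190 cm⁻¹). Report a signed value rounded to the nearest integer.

-8440

phen is neutral, so the +3 overall charge sits on Fe: oxidation state +3.
Fe³⁺: group 8, so d-count = 8 − 3 = 5.
The d⁵ electrons fill as t₂g⁵ eg⁰.
Orbital CFSE = 5(-0.4) + 0(0.6) = -2.0Δ₀ = -2.0 × 27410 = -54820 cm⁻¹.
Pairing penalty: 2 pairs vs 0 in the high-spin reference → 2 extra × P = 46380 cm⁻¹.
Overall CFSE = -54820 + 46380 = -8440 cm⁻¹.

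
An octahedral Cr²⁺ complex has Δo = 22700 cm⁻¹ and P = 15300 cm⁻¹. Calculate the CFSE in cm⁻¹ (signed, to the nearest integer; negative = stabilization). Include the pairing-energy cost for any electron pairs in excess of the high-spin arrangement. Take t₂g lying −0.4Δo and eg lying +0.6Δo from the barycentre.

-21020

Cr is in group 6, so Cr²⁺ is d⁴ (6 − 2 = 4).
Here Δo > P (22700 > 15300), so the low-spin state is favoured.
That gives t₂g⁴ eg⁰.
Orbital CFSE = -1.6Δo = -1.6 × 22700 = -36320 cm⁻¹.
Excess pairs vs high-spin: 1 − 0 = 1; pairing cost = +15300 cm⁻¹.
Net CFSE = -36320 + 15300 = -21020 cm⁻¹.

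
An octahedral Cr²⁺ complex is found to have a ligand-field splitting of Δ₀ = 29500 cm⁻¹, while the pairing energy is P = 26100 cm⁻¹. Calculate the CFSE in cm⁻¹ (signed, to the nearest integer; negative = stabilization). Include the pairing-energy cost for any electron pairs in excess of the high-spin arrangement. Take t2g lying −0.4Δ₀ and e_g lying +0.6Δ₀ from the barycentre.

-21100

Cr sits in group 6; removing 2 electrons leaves Cr²⁺ with 6 − 2 = 4 d electrons.
Since Δ₀ = 29500 cm⁻¹ > P = 26100 cm⁻¹, the complex adopts the low-spin configuration.
That gives t2g^4 e_g^0.
Orbital CFSE = -1.6Δ₀ = -1.6 × 29500 = -47200 cm⁻¹.
Excess pairs vs high-spin: 1 − 0 = 1; pairing cost = +26100 cm⁻¹.
Net CFSE = -47200 + 26100 = -21100 cm⁻¹.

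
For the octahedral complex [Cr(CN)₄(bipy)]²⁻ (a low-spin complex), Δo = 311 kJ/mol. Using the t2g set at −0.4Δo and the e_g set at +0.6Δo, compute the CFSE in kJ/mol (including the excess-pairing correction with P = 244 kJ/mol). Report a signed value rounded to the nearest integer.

Ligand charges: 4×(-1) from CN⁻ and 1×(+0) from bipy sum to -4; with overall charge -2, Cr is +2.
Group 6 minus oxidation state +2 gives a d⁴ configuration for Cr²⁺.
Configuration: t2g^4 e_g^0.
Orbital CFSE = 4(-0.4) + 0(0.6) = -1.6Δo = -1.6 × 311 = -498 kJ/mol.
High-spin d⁴ would be t2g^3 e_g^1 with 0 pairs; low-spin has 1, so 1 excess pair costs +1P = +244 kJ/mol.
Overall CFSE = -498 + 244 = -254 kJ/mol.

-254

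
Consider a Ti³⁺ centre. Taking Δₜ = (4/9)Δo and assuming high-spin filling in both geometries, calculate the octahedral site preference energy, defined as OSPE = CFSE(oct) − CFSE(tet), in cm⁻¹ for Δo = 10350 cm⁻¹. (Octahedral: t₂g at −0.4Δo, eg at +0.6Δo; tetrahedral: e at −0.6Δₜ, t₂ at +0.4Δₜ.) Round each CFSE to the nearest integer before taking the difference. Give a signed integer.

Ti sits in group 4; removing 3 electrons leaves Ti³⁺ with 4 − 3 = 1 d electrons.
Octahedral (high-spin): t₂g¹ eg⁰, CFSE = 1(−0.4) + 0(+0.6) = -0.4Δo = -0.4 × 10350 = -4140 cm⁻¹.
Tetrahedral: e¹ t₂⁰, CFSE = 1(−0.6) + 0(+0.4) = -0.6Δₜ = -0.6 × (4/9) × 10350 = -2760 cm⁻¹.
OSPE = CFSE(oct) − CFSE(tet) = -4140 − (-2760) = -1380 cm⁻¹.

-1380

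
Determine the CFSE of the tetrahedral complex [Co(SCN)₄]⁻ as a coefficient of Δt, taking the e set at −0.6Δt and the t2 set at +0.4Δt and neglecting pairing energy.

-0.6 Δt

Each SCN⁻ contributes -1; 4 × (-1) = -4. With overall charge -1, Co is in the +3 oxidation state.
Co³⁺: group 9, so d-count = 9 − 3 = 6.
Tetrahedral splitting is small, so the complex is high-spin.
Configuration: e^3 t2^3.
CFSE = 3(-0.6Δt) + 3(0.4Δt) = -1.8Δt + 1.2Δt = -0.6Δt.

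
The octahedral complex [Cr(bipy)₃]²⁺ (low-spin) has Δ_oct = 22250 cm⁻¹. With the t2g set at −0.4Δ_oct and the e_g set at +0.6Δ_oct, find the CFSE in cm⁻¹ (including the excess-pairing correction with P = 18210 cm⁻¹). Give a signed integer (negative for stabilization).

-17390

bipy is neutral, so the +2 overall charge sits on Cr: oxidation state +2.
Group 6 minus oxidation state +2 gives a d⁴ configuration for Cr²⁺.
Electron filling gives t2g^4 e_g^0.
Orbital CFSE = 4(-0.4) + 0(0.6) = -1.6Δ_oct = -1.6 × 22250 = -35600 cm⁻¹.
Relative to high-spin t2g^3 e_g^1 (0 paired), the low-spin configuration has 1 additional pair, contributing +1 × 18210 = +18210 cm⁻¹.
Overall CFSE = -35600 + 18210 = -17390 cm⁻¹.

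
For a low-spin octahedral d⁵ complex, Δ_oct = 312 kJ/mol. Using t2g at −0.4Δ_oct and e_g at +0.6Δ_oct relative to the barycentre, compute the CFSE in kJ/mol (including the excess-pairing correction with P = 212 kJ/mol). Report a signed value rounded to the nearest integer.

The d⁵ electrons fill as t2g^5 e_g^0.
The orbital stabilization is -2.0Δ_oct = -2.0 × 312 = -624 kJ/mol.
Pairing penalty: 2 pairs vs 0 in the high-spin reference → 2 extra × P = 424 kJ/mol.
Net CFSE = -624 + 424 = -200 kJ/mol.

-200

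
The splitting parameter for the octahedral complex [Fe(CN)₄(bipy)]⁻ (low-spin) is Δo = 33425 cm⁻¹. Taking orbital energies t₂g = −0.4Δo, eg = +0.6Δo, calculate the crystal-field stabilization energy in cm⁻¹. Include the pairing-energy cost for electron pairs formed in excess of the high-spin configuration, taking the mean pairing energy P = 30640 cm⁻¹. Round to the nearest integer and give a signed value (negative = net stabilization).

Ligand charges: 4×(-1) from CN⁻ and 1×(+0) from bipy sum to -4; with overall charge -1, Fe is +3.
Group 8 minus oxidation state +3 gives a d⁵ configuration for Fe³⁺.
Configuration: t₂g⁵ eg⁰.
The orbital stabilization is -2.0Δo = -2.0 × 33425 = -66850 cm⁻¹.
Relative to high-spin t₂g³ eg² (0 paired), the low-spin configuration has 2 additional pairs, contributing +2 × 30640 = +61280 cm⁻¹.
Overall CFSE = -66850 + 61280 = -5570 cm⁻¹.

-5570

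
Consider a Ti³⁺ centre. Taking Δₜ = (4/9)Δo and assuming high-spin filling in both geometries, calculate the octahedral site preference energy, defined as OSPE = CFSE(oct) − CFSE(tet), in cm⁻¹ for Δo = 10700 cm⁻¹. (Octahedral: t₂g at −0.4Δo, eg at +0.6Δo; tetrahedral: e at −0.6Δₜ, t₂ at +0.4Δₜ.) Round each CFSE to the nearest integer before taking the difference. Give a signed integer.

-1427

Ti is in group 4, so Ti³⁺ is d¹ (4 − 3 = 1).
Octahedral (high-spin): t2g^1 e_g^0, CFSE = 1(−0.4) + 0(+0.6) = -0.4Δo = -0.4 × 10700 = -4280 cm⁻¹.
Tetrahedral e^1 t2^0 gives -0.6Δₜ = -0.6 × (4/9) × 10700 = -2853 cm⁻¹.
OSPE = -4280 − (-2853) = -1427 cm⁻¹.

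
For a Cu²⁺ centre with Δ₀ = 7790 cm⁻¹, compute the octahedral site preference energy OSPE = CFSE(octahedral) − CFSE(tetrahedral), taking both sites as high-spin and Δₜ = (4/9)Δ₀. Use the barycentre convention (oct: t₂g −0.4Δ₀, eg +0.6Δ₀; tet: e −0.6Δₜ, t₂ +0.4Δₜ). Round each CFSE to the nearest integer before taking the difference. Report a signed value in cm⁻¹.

Cu sits in group 11; removing 2 electrons leaves Cu²⁺ with 11 − 2 = 9 d electrons.
Octahedral high-spin t2g^6 e_g^3: CFSE = -0.6 × 7790 = -4674 cm⁻¹.
Tetrahedral e^4 t2^5 gives -0.4Δₜ = -0.4 × (4/9) × 7790 = -1385 cm⁻¹.
Subtracting, OSPE = -4674 − (-1385) = -3289 cm⁻¹.

-3289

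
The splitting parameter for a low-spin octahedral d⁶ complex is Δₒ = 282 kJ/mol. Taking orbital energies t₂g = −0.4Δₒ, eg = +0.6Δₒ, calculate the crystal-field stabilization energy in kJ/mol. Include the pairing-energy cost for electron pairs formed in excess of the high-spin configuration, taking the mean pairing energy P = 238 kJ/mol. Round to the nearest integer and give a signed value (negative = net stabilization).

Configuration: t₂g⁶ eg⁰.
The orbital stabilization is -2.4Δₒ = -2.4 × 282 = -677 kJ/mol.
Pairing penalty: 3 pairs vs 1 in the high-spin reference → 2 extra × P = 476 kJ/mol.
Overall CFSE = -677 + 476 = -201 kJ/mol.

-201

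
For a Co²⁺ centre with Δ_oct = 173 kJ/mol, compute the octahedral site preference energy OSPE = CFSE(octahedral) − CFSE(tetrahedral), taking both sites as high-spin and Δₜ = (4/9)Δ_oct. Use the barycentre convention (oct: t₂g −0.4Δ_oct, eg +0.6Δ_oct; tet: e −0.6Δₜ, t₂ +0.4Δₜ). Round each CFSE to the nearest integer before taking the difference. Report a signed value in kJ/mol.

Co sits in group 9; removing 2 electrons leaves Co²⁺ with 9 − 2 = 7 d electrons.
In an octahedral site d⁷ (HS) is t₂g⁵ eg², giving CFSE(oct) = -0.8Δ_oct = -138 kJ/mol.
Tetrahedral e⁴ t₂³ gives -1.2Δₜ = -1.2 × (4/9) × 173 = -92 kJ/mol.
OSPE = CFSE(oct) − CFSE(tet) = -138 − (-92) = -46 kJ/mol.

-46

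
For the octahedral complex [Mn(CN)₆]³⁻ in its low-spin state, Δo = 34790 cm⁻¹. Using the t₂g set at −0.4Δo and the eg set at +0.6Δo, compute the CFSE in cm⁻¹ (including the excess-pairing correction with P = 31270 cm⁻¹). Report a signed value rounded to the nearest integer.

-24394

Each CN⁻ contributes -1; 6 × (-1) = -6. With overall charge -3, Mn is in the +3 oxidation state.
Mn³⁺: group 7, so d-count = 7 − 3 = 4.
The d⁴ electrons fill as t₂g⁴ eg⁰.
CFSE(orbital) = 4×(-0.4Δo) + 0×(0.6Δo) = -1.6Δo; with Δo = 34790 cm⁻¹ that is -55664 cm⁻¹.
Relative to high-spin t₂g³ eg¹ (0 paired), the low-spin configuration has 1 additional pair, contributing +1 × 31270 = +31270 cm⁻¹.
Combining: -55664 + 31270 = -24394 cm⁻¹.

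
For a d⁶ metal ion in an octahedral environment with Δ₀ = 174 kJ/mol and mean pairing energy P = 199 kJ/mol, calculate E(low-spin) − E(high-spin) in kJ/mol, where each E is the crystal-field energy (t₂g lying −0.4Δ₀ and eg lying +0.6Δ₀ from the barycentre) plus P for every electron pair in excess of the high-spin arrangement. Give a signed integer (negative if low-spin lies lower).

High-spin: t₂g⁴ eg², CFSE = -0.4Δ₀ = -70 kJ/mol.
Low-spin t₂g⁶ eg⁰ gives -2.4Δ₀ = -418 kJ/mol, but forming 2 extra pairs costs 2P = 398 kJ/mol, so E(LS) = -418 + 398 = -20 kJ/mol.
Thus E(LS) − E(HS) = 50 kJ/mol.

50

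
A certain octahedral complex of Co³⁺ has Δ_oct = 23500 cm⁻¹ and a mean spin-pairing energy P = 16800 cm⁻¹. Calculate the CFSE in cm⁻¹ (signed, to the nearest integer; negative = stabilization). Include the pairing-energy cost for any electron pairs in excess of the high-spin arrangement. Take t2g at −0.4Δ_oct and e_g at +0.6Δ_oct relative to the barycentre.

Group 9 minus oxidation state +3 gives a d⁶ configuration for Co³⁺.
Δ_oct > P, so pairing is preferred: the ground state is low-spin.
That gives t2g^6 e_g^0.
Orbital CFSE = -2.4Δ_oct = -2.4 × 23500 = -56400 cm⁻¹.
Excess pairs vs high-spin: 3 − 1 = 2; pairing cost = +33600 cm⁻¹.
Net CFSE = -56400 + 33600 = -22800 cm⁻¹.

-22800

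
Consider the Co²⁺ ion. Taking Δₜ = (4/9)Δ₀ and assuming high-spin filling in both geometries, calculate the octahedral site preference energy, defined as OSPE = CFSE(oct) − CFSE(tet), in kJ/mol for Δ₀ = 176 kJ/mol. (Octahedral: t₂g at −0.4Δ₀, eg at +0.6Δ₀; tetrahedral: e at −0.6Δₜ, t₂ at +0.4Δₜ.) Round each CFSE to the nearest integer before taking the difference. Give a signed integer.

-47

Group 9 minus oxidation state +2 gives a d⁷ configuration for Co²⁺.
Octahedral (high-spin): t2g^5 e_g^2, CFSE = 5(−0.4) + 2(+0.6) = -0.8Δ₀ = -0.8 × 176 = -141 kJ/mol.
Tetrahedral: e^4 t2^3, CFSE = 4(−0.6) + 3(+0.4) = -1.2Δₜ = -1.2 × (4/9) × 176 = -94 kJ/mol.
Subtracting, OSPE = -141 − (-94) = -47 kJ/mol.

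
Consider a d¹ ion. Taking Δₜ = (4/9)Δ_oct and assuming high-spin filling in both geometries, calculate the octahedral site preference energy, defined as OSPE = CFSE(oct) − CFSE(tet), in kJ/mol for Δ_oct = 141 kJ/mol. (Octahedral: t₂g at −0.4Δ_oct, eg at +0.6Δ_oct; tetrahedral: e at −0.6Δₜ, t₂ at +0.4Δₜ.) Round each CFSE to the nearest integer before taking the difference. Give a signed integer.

-18

Octahedral (high-spin): t2g^1 e_g^0, CFSE = 1(−0.4) + 0(+0.6) = -0.4Δ_oct = -0.4 × 141 = -56 kJ/mol.
Tetrahedral e^1 t2^0 gives -0.6Δₜ = -0.6 × (4/9) × 141 = -38 kJ/mol.
Subtracting, OSPE = -56 − (-38) = -18 kJ/mol.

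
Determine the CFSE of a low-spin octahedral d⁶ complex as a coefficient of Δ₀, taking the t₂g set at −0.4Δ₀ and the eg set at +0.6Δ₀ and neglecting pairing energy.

Configuration: t₂g⁶ eg⁰.
CFSE = 6(-0.4Δ₀) + 0(0.6Δ₀) = -2.4Δ₀ + 0.0Δ₀ = -2.4Δ₀.

-2.4 Δ₀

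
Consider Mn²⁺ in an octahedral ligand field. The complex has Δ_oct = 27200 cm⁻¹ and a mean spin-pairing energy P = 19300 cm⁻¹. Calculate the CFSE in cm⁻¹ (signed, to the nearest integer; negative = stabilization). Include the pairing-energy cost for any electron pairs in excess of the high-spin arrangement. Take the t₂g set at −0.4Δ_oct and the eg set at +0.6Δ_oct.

-15800

Group 7 minus oxidation state +2 gives a d⁵ configuration for Mn²⁺.
Since Δ_oct = 27200 cm⁻¹ > P = 19300 cm⁻¹, the complex adopts the low-spin configuration.
Filling d⁵ accordingly: t₂g⁵ eg⁰.
Orbital CFSE = -2.0Δ_oct = -2.0 × 27200 = -54400 cm⁻¹.
Excess pairs vs high-spin: 2 − 0 = 2; pairing cost = +38600 cm⁻¹.
Net CFSE = -54400 + 38600 = -15800 cm⁻¹.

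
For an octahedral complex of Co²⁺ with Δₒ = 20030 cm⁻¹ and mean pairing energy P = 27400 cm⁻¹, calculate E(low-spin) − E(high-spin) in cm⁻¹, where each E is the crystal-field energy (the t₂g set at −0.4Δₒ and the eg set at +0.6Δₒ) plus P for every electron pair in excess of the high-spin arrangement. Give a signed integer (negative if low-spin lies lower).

7370

Co sits in group 9; removing 2 electrons leaves Co²⁺ with 9 − 2 = 7 d electrons.
High-spin d⁷ fills as t₂g⁵ eg² with CFSE 5(−0.4) + 2(+0.6) = -0.8Δₒ = -16024 cm⁻¹.
Low-spin: t₂g⁶ eg¹, orbital CFSE = -1.8Δₒ = -36054 cm⁻¹; plus 1 excess pair × P = +27400 cm⁻¹; total -8654 cm⁻¹.
E(LS) − E(HS) = -8654 − (-16024) = 7370 cm⁻¹.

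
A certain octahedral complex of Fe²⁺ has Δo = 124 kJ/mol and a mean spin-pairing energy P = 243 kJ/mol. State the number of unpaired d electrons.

Fe²⁺: group 8, so d-count = 8 − 2 = 6.
Here Δo < P (124 < 243), so the high-spin state is favoured.
Configuration: t2g^4 e_g^2.
Unpaired electrons: 4.

4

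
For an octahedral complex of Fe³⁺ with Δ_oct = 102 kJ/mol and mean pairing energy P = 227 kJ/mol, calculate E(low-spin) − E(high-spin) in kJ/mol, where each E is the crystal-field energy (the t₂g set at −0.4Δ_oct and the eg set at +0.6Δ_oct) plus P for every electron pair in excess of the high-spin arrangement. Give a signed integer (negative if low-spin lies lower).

Fe is in group 8, so Fe³⁺ is d⁵ (8 − 3 = 5).
High-spin: t₂g³ eg², CFSE = 0.0Δ_oct = 0 kJ/mol.
Low-spin t₂g⁵ eg⁰ gives -2.0Δ_oct = -204 kJ/mol, but forming 2 extra pairs costs 2P = 454 kJ/mol, so E(LS) = -204 + 454 = 250 kJ/mol.
Thus E(LS) − E(HS) = 250 kJ/mol.

250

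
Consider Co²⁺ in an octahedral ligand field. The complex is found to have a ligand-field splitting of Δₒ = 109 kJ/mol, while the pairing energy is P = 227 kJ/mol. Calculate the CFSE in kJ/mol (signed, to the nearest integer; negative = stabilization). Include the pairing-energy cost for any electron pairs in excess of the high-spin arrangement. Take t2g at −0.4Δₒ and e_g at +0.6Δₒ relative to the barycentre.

-87

Co sits in group 9; removing 2 electrons leaves Co²⁺ with 9 − 2 = 7 d electrons.
Here Δₒ < P (109 < 227), so the high-spin state is favoured.
That gives t2g^5 e_g^2.
Orbital CFSE = -0.8Δₒ = -0.8 × 109 = -87 kJ/mol.
High-spin has no excess pairs, so no pairing correction applies.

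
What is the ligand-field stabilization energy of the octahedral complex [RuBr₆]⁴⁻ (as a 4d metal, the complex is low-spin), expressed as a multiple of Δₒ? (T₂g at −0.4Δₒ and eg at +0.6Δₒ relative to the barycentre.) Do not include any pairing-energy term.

Each Br⁻ contributes -1; 6 × (-1) = -6. With overall charge -4, Ru is in the +2 oxidation state.
Ru sits in group 8; removing 2 electrons leaves Ru²⁺ with 8 − 2 = 6 d electrons.
Configuration: t₂g⁶ eg⁰.
CFSE = 6(-0.4Δₒ) + 0(0.6Δₒ) = -2.4Δₒ + 0.0Δₒ = -2.4Δₒ.

-2.4 Δₒ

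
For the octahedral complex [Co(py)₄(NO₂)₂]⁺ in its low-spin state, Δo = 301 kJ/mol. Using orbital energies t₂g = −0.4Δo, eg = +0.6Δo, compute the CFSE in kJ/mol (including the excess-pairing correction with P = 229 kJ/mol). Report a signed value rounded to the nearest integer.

-264

Ligand charges: 4×(+0) from py and 2×(-1) from NO₂⁻ sum to -2; with overall charge +1, Co is +3.
Co sits in group 9; removing 3 electrons leaves Co³⁺ with 9 − 3 = 6 d electrons.
The d⁶ electrons fill as t₂g⁶ eg⁰.
CFSE(orbital) = 6×(-0.4Δo) + 0×(0.6Δo) = -2.4Δo; with Δo = 301 kJ/mol that is -722 kJ/mol.
High-spin d⁶ would be t₂g⁴ eg² with 1 pair; low-spin has 3, so 2 excess pairs cost +2P = +458 kJ/mol.
Combining: -722 + 458 = -264 kJ/mol.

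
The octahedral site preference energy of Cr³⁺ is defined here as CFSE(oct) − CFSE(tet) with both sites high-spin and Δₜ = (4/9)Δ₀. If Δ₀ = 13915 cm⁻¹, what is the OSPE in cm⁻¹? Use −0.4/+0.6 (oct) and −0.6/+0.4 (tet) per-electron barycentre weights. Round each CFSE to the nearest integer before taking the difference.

-11750

Cr is in group 6, so Cr³⁺ is d³ (6 − 3 = 3).
Octahedral (high-spin): t2g^3 e_g^0, CFSE = 3(−0.4) + 0(+0.6) = -1.2Δ₀ = -1.2 × 13915 = -16698 cm⁻¹.
Tetrahedral e^2 t2^1 gives -0.8Δₜ = -0.8 × (4/9) × 13915 = -4948 cm⁻¹.
OSPE = -16698 − (-4948) = -11750 cm⁻¹.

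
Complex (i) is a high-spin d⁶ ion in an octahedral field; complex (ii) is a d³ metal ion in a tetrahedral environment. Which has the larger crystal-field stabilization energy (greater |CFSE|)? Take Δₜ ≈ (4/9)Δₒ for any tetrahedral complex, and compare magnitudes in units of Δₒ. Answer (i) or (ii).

(i)

(i): t₂g⁴ eg², CFSE = -0.4Δₒ.
(ii): Tetrahedral splitting is small, so the complex is high-spin; e² t₂¹, CFSE = -0.8Δₜ ≈ -0.36Δₒ.
So (i) has the larger |CFSE|.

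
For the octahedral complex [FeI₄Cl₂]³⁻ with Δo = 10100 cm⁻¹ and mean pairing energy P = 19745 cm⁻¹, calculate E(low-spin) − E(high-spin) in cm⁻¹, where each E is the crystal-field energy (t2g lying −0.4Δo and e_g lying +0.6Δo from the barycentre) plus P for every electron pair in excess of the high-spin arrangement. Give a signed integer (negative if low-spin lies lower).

Ligand charges: 4×(-1) from I⁻ and 2×(-1) from Cl⁻ sum to -6; with overall charge -3, Fe is +3.
Fe sits in group 8; removing 3 electrons leaves Fe³⁺ with 8 − 3 = 5 d electrons.
In the high-spin limit (t2g^3 e_g^2) the orbital term is 0.0Δo = 0 cm⁻¹, with no excess pairing.
For low-spin the configuration is t2g^5 e_g^0: orbital energy -2.0 × 10100 = -20200 cm⁻¹, and 2 additional pairs relative to high-spin add 39490 cm⁻¹, giving 19290 cm⁻¹.
E(LS) − E(HS) = 19290 − (0) = 19290 cm⁻¹.

19290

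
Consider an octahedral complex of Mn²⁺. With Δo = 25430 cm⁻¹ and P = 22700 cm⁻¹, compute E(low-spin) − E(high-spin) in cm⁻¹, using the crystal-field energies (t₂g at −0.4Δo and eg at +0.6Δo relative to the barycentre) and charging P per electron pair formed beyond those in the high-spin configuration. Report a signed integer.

-5460

Mn²⁺: group 7, so d-count = 7 − 2 = 5.
High-spin d⁵ fills as t₂g³ eg² with CFSE 3(−0.4) + 2(+0.6) = 0.0Δo = 0 cm⁻¹.
For low-spin the configuration is t₂g⁵ eg⁰: orbital energy -2.0 × 25430 = -50860 cm⁻¹, and 2 additional pairs relative to high-spin add 45400 cm⁻¹, giving -5460 cm⁻¹.
E(LS) − E(HS) = -5460 − (0) = -5460 cm⁻¹.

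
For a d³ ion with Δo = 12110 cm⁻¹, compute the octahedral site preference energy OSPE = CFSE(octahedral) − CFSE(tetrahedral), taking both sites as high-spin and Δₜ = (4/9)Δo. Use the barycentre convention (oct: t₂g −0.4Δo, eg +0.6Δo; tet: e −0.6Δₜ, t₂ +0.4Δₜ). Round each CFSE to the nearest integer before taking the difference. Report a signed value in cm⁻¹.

In an octahedral site d³ (HS) is t₂g³ eg⁰, giving CFSE(oct) = -1.2Δo = -14532 cm⁻¹.
Tetrahedral e² t₂¹ gives -0.8Δₜ = -0.8 × (4/9) × 12110 = -4306 cm⁻¹.
Subtracting, OSPE = -14532 − (-4306) = -10226 cm⁻¹.

-10226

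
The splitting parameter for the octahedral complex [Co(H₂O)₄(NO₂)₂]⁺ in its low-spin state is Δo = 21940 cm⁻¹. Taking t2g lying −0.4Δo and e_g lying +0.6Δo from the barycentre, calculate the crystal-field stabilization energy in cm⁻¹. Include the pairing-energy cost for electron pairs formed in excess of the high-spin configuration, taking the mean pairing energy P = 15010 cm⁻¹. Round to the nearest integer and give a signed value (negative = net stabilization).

Ligand charges: 4×(+0) from H₂O and 2×(-1) from NO₂⁻ sum to -2; with overall charge +1, Co is +3.
Group 9 minus oxidation state +3 gives a d⁶ configuration for Co³⁺.
Electron filling gives t2g^6 e_g^0.
The orbital stabilization is -2.4Δo = -2.4 × 21940 = -52656 cm⁻¹.
High-spin d⁶ would be t2g^4 e_g^2 with 1 pair; low-spin has 3, so 2 excess pairs cost +2P = +30020 cm⁻¹.
Combining: -52656 + 30020 = -22636 cm⁻¹.

-22636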